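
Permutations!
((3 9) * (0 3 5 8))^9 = ((0 3 9 5 8))^9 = (0 8 5 9 3)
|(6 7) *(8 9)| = 2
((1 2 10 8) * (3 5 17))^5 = ((1 2 10 8)(3 5 17))^5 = (1 2 10 8)(3 17 5)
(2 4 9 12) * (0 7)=[7, 1, 4, 3, 9, 5, 6, 0, 8, 12, 10, 11, 2]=(0 7)(2 4 9 12)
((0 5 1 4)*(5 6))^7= (0 5 4 6 1)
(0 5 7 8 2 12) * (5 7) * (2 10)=(0 7 8 10 2 12)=[7, 1, 12, 3, 4, 5, 6, 8, 10, 9, 2, 11, 0]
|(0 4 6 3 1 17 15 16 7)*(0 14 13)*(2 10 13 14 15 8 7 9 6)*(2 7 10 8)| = 14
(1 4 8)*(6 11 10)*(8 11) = (1 4 11 10 6 8) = [0, 4, 2, 3, 11, 5, 8, 7, 1, 9, 6, 10]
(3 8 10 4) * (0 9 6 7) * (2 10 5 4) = (0 9 6 7)(2 10)(3 8 5 4) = [9, 1, 10, 8, 3, 4, 7, 0, 5, 6, 2]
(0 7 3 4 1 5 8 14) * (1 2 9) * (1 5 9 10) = (0 7 3 4 2 10 1 9 5 8 14) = [7, 9, 10, 4, 2, 8, 6, 3, 14, 5, 1, 11, 12, 13, 0]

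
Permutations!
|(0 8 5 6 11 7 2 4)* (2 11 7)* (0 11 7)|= |(0 8 5 6)(2 4 11)|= 12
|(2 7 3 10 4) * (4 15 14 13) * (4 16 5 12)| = |(2 7 3 10 15 14 13 16 5 12 4)| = 11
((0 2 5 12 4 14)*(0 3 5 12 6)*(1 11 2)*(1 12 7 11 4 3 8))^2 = ((0 12 3 5 6)(1 4 14 8)(2 7 11))^2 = (0 3 6 12 5)(1 14)(2 11 7)(4 8)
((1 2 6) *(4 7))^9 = ((1 2 6)(4 7))^9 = (4 7)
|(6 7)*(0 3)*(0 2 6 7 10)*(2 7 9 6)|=|(0 3 7 9 6 10)|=6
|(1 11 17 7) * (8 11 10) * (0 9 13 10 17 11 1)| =8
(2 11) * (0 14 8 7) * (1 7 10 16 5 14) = (0 1 7)(2 11)(5 14 8 10 16) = [1, 7, 11, 3, 4, 14, 6, 0, 10, 9, 16, 2, 12, 13, 8, 15, 5]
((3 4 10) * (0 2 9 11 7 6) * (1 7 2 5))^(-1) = (0 6 7 1 5)(2 11 9)(3 10 4)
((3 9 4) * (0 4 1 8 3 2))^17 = (0 2 4)(1 8 3 9)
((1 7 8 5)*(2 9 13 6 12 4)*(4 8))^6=((1 7 4 2 9 13 6 12 8 5))^6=(1 6 4 8 9)(2 5 13 7 12)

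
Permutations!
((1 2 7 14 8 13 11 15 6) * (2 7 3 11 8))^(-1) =((1 7 14 2 3 11 15 6)(8 13))^(-1) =(1 6 15 11 3 2 14 7)(8 13)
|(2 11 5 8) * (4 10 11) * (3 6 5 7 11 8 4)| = 14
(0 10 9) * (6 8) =(0 10 9)(6 8) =[10, 1, 2, 3, 4, 5, 8, 7, 6, 0, 9]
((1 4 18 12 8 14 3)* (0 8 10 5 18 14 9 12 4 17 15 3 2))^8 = ((0 8 9 12 10 5 18 4 14 2)(1 17 15 3))^8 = (0 14 18 10 9)(2 4 5 12 8)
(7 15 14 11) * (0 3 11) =[3, 1, 2, 11, 4, 5, 6, 15, 8, 9, 10, 7, 12, 13, 0, 14] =(0 3 11 7 15 14)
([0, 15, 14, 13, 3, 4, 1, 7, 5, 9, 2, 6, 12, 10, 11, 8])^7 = (1 10 8 14 4 6 13 15 2 5 11 3)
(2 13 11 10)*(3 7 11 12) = (2 13 12 3 7 11 10) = [0, 1, 13, 7, 4, 5, 6, 11, 8, 9, 2, 10, 3, 12]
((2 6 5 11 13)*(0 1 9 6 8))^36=((0 1 9 6 5 11 13 2 8))^36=(13)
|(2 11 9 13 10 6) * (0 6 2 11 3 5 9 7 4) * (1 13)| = 35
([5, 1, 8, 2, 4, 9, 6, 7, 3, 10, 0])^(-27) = [5, 1, 2, 3, 4, 9, 6, 7, 8, 10, 0]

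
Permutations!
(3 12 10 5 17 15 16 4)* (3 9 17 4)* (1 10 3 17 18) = (1 10 5 4 9 18)(3 12)(15 16 17) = [0, 10, 2, 12, 9, 4, 6, 7, 8, 18, 5, 11, 3, 13, 14, 16, 17, 15, 1]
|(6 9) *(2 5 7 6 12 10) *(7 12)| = |(2 5 12 10)(6 9 7)| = 12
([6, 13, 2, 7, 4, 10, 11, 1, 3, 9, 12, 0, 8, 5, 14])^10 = (14)(0 6 11)(1 5 12 3)(7 13 10 8)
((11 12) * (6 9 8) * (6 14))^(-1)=((6 9 8 14)(11 12))^(-1)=(6 14 8 9)(11 12)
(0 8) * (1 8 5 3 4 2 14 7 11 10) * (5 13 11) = (0 13 11 10 1 8)(2 14 7 5 3 4) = [13, 8, 14, 4, 2, 3, 6, 5, 0, 9, 1, 10, 12, 11, 7]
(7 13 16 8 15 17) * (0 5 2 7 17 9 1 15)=(17)(0 5 2 7 13 16 8)(1 15 9)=[5, 15, 7, 3, 4, 2, 6, 13, 0, 1, 10, 11, 12, 16, 14, 9, 8, 17]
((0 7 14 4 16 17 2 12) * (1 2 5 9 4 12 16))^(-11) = (0 7 14 12)(1 17 4 16 9 2 5)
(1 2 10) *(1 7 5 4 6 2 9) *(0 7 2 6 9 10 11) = (0 7 5 4 9 1 10 2 11) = [7, 10, 11, 3, 9, 4, 6, 5, 8, 1, 2, 0]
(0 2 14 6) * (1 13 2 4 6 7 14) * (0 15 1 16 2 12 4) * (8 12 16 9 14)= (1 13 16 2 9 14 7 8 12 4 6 15)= [0, 13, 9, 3, 6, 5, 15, 8, 12, 14, 10, 11, 4, 16, 7, 1, 2]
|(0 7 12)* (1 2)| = |(0 7 12)(1 2)| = 6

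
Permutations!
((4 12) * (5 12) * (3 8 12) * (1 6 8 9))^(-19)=((1 6 8 12 4 5 3 9))^(-19)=(1 5 8 9 4 6 3 12)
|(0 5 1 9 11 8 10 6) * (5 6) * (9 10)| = |(0 6)(1 10 5)(8 9 11)| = 6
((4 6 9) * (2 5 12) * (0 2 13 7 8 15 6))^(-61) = (0 7 4 13 9 12 6 5 15 2 8)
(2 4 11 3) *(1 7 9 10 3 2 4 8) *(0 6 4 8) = (0 6 4 11 2)(1 7 9 10 3 8) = [6, 7, 0, 8, 11, 5, 4, 9, 1, 10, 3, 2]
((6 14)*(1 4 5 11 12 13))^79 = (1 4 5 11 12 13)(6 14)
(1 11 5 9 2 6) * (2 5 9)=[0, 11, 6, 3, 4, 2, 1, 7, 8, 5, 10, 9]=(1 11 9 5 2 6)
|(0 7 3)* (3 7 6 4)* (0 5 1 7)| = 7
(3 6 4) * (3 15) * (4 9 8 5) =(3 6 9 8 5 4 15) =[0, 1, 2, 6, 15, 4, 9, 7, 5, 8, 10, 11, 12, 13, 14, 3]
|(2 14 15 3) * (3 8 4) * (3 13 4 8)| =|(2 14 15 3)(4 13)| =4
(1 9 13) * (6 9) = (1 6 9 13) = [0, 6, 2, 3, 4, 5, 9, 7, 8, 13, 10, 11, 12, 1]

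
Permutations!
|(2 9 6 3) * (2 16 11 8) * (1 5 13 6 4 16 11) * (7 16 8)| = 8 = |(1 5 13 6 3 11 7 16)(2 9 4 8)|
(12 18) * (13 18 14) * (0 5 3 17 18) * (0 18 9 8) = (0 5 3 17 9 8)(12 14 13 18) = [5, 1, 2, 17, 4, 3, 6, 7, 0, 8, 10, 11, 14, 18, 13, 15, 16, 9, 12]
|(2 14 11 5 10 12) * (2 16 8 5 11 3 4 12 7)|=|(2 14 3 4 12 16 8 5 10 7)|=10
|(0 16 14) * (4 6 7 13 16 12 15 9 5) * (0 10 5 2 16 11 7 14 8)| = 105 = |(0 12 15 9 2 16 8)(4 6 14 10 5)(7 13 11)|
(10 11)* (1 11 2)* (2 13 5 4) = (1 11 10 13 5 4 2) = [0, 11, 1, 3, 2, 4, 6, 7, 8, 9, 13, 10, 12, 5]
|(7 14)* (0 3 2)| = 6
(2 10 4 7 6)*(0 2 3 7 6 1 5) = (0 2 10 4 6 3 7 1 5) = [2, 5, 10, 7, 6, 0, 3, 1, 8, 9, 4]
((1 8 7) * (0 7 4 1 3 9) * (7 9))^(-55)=(0 9)(1 4 8)(3 7)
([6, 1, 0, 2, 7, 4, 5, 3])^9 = (0 5 7 2 6 4 3)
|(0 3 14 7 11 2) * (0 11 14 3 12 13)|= |(0 12 13)(2 11)(7 14)|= 6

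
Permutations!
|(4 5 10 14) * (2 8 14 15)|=7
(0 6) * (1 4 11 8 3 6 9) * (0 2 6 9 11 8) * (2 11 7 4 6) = (0 7 4 8 3 9 1 6 11) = [7, 6, 2, 9, 8, 5, 11, 4, 3, 1, 10, 0]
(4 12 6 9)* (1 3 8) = (1 3 8)(4 12 6 9) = [0, 3, 2, 8, 12, 5, 9, 7, 1, 4, 10, 11, 6]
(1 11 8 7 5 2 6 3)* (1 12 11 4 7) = (1 4 7 5 2 6 3 12 11 8) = [0, 4, 6, 12, 7, 2, 3, 5, 1, 9, 10, 8, 11]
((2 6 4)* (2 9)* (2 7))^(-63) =(2 4 7 6 9)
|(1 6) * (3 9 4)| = |(1 6)(3 9 4)| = 6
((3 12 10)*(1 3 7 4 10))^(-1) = ((1 3 12)(4 10 7))^(-1) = (1 12 3)(4 7 10)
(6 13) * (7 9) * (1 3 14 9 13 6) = (1 3 14 9 7 13) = [0, 3, 2, 14, 4, 5, 6, 13, 8, 7, 10, 11, 12, 1, 9]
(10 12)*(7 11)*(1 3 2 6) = (1 3 2 6)(7 11)(10 12) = [0, 3, 6, 2, 4, 5, 1, 11, 8, 9, 12, 7, 10]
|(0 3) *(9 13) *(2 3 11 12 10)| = |(0 11 12 10 2 3)(9 13)| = 6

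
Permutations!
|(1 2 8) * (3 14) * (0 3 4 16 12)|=6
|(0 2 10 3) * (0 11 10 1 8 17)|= |(0 2 1 8 17)(3 11 10)|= 15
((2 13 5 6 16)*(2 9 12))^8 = (2 13 5 6 16 9 12)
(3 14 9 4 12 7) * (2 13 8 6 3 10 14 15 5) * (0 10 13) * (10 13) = (0 13 8 6 3 15 5 2)(4 12 7 10 14 9) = [13, 1, 0, 15, 12, 2, 3, 10, 6, 4, 14, 11, 7, 8, 9, 5]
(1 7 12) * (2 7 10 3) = (1 10 3 2 7 12) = [0, 10, 7, 2, 4, 5, 6, 12, 8, 9, 3, 11, 1]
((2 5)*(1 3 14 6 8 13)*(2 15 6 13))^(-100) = (15)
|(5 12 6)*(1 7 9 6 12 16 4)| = 7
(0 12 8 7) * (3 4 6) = [12, 1, 2, 4, 6, 5, 3, 0, 7, 9, 10, 11, 8] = (0 12 8 7)(3 4 6)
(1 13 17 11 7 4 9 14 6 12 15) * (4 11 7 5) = (1 13 17 7 11 5 4 9 14 6 12 15) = [0, 13, 2, 3, 9, 4, 12, 11, 8, 14, 10, 5, 15, 17, 6, 1, 16, 7]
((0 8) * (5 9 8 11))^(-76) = ((0 11 5 9 8))^(-76) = (0 8 9 5 11)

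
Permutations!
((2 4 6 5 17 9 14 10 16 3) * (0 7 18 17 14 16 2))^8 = ((0 7 18 17 9 16 3)(2 4 6 5 14 10))^8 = (0 7 18 17 9 16 3)(2 6 14)(4 5 10)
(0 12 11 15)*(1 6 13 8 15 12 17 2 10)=(0 17 2 10 1 6 13 8 15)(11 12)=[17, 6, 10, 3, 4, 5, 13, 7, 15, 9, 1, 12, 11, 8, 14, 0, 16, 2]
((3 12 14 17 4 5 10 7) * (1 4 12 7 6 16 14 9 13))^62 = (1 17 10 13 14 5 9 16 4 12 6)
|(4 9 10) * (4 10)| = 2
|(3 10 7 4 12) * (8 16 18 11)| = 20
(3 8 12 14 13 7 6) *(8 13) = (3 13 7 6)(8 12 14) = [0, 1, 2, 13, 4, 5, 3, 6, 12, 9, 10, 11, 14, 7, 8]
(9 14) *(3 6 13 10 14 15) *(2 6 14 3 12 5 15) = (2 6 13 10 3 14 9)(5 15 12) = [0, 1, 6, 14, 4, 15, 13, 7, 8, 2, 3, 11, 5, 10, 9, 12]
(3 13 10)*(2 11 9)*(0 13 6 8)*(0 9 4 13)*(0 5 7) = (0 5 7)(2 11 4 13 10 3 6 8 9) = [5, 1, 11, 6, 13, 7, 8, 0, 9, 2, 3, 4, 12, 10]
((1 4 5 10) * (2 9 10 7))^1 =(1 4 5 7 2 9 10)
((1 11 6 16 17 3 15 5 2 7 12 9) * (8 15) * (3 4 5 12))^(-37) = ((1 11 6 16 17 4 5 2 7 3 8 15 12 9))^(-37) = (1 4 8 11 5 15 6 2 12 16 7 9 17 3)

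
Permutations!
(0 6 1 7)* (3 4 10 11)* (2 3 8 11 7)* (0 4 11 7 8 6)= (1 2 3 11 6)(4 10 8 7)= [0, 2, 3, 11, 10, 5, 1, 4, 7, 9, 8, 6]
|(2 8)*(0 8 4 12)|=|(0 8 2 4 12)|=5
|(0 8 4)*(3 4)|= |(0 8 3 4)|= 4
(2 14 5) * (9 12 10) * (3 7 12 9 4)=[0, 1, 14, 7, 3, 2, 6, 12, 8, 9, 4, 11, 10, 13, 5]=(2 14 5)(3 7 12 10 4)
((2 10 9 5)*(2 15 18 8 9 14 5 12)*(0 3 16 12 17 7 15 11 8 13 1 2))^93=((0 3 16 12)(1 2 10 14 5 11 8 9 17 7 15 18 13))^93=(0 3 16 12)(1 10 5 8 17 15 13 2 14 11 9 7 18)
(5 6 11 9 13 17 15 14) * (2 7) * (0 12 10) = (0 12 10)(2 7)(5 6 11 9 13 17 15 14) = [12, 1, 7, 3, 4, 6, 11, 2, 8, 13, 0, 9, 10, 17, 5, 14, 16, 15]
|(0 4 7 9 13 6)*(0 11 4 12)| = 6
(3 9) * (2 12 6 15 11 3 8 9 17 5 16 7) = (2 12 6 15 11 3 17 5 16 7)(8 9) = [0, 1, 12, 17, 4, 16, 15, 2, 9, 8, 10, 3, 6, 13, 14, 11, 7, 5]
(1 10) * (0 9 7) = (0 9 7)(1 10) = [9, 10, 2, 3, 4, 5, 6, 0, 8, 7, 1]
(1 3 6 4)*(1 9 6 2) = (1 3 2)(4 9 6) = [0, 3, 1, 2, 9, 5, 4, 7, 8, 6]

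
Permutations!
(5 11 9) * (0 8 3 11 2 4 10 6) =(0 8 3 11 9 5 2 4 10 6) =[8, 1, 4, 11, 10, 2, 0, 7, 3, 5, 6, 9]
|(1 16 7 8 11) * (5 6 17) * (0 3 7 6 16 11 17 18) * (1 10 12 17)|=13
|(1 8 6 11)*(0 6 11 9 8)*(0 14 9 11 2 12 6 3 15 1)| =|(0 3 15 1 14 9 8 2 12 6 11)| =11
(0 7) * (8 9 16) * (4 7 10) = [10, 1, 2, 3, 7, 5, 6, 0, 9, 16, 4, 11, 12, 13, 14, 15, 8] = (0 10 4 7)(8 9 16)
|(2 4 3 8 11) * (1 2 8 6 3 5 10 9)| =|(1 2 4 5 10 9)(3 6)(8 11)| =6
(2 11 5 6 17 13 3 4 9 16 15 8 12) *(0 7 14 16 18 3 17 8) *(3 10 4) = (0 7 14 16 15)(2 11 5 6 8 12)(4 9 18 10)(13 17) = [7, 1, 11, 3, 9, 6, 8, 14, 12, 18, 4, 5, 2, 17, 16, 0, 15, 13, 10]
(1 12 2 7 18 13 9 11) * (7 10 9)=[0, 12, 10, 3, 4, 5, 6, 18, 8, 11, 9, 1, 2, 7, 14, 15, 16, 17, 13]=(1 12 2 10 9 11)(7 18 13)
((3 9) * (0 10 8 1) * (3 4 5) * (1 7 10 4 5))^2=((0 4 1)(3 9 5)(7 10 8))^2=(0 1 4)(3 5 9)(7 8 10)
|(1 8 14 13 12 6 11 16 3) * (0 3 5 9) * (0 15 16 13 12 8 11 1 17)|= 84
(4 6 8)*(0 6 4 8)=[6, 1, 2, 3, 4, 5, 0, 7, 8]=(8)(0 6)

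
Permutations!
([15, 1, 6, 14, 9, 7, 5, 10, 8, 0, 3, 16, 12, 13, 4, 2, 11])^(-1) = [9, 1, 15, 10, 14, 6, 2, 5, 8, 4, 7, 16, 12, 13, 3, 0, 11]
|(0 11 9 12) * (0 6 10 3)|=7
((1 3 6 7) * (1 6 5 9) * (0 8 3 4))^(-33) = ((0 8 3 5 9 1 4)(6 7))^(-33) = (0 3 9 4 8 5 1)(6 7)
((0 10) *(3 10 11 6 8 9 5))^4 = (0 9)(3 6)(5 11)(8 10)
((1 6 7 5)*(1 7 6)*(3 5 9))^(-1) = (3 9 7 5)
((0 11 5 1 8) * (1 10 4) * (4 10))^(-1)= (0 8 1 4 5 11)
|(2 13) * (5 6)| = 2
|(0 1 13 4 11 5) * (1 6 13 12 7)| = |(0 6 13 4 11 5)(1 12 7)| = 6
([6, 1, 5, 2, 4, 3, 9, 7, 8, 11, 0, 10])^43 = (0 11 6 10 9)(2 5 3)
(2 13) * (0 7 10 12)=[7, 1, 13, 3, 4, 5, 6, 10, 8, 9, 12, 11, 0, 2]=(0 7 10 12)(2 13)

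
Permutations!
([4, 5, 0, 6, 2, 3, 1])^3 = [0, 6, 2, 5, 4, 1, 3]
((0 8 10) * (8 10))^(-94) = (10)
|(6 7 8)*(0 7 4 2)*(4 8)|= 4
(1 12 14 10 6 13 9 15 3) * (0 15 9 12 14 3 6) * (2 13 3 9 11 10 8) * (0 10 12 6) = [15, 14, 13, 1, 4, 5, 3, 7, 2, 11, 10, 12, 9, 6, 8, 0] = (0 15)(1 14 8 2 13 6 3)(9 11 12)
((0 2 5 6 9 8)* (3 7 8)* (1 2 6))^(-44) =(0 7 9)(1 2 5)(3 6 8)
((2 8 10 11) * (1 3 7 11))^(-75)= (1 7 2 10 3 11 8)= ((1 3 7 11 2 8 10))^(-75)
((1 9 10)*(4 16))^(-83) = ((1 9 10)(4 16))^(-83) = (1 9 10)(4 16)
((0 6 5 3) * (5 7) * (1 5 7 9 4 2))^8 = ((0 6 9 4 2 1 5 3))^8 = (9)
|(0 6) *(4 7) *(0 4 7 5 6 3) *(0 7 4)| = |(0 3 7 4 5 6)| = 6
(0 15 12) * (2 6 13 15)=[2, 1, 6, 3, 4, 5, 13, 7, 8, 9, 10, 11, 0, 15, 14, 12]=(0 2 6 13 15 12)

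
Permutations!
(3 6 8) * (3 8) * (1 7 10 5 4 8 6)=[0, 7, 2, 1, 8, 4, 3, 10, 6, 9, 5]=(1 7 10 5 4 8 6 3)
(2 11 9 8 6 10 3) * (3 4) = (2 11 9 8 6 10 4 3) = [0, 1, 11, 2, 3, 5, 10, 7, 6, 8, 4, 9]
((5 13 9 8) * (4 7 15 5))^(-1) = (4 8 9 13 5 15 7)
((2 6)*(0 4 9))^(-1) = (0 9 4)(2 6)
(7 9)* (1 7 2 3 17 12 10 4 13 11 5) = (1 7 9 2 3 17 12 10 4 13 11 5) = [0, 7, 3, 17, 13, 1, 6, 9, 8, 2, 4, 5, 10, 11, 14, 15, 16, 12]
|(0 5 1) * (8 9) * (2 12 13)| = 6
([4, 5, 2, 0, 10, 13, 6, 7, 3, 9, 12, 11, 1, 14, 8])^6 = (0 13 10 8 1)(3 5 4 14 12)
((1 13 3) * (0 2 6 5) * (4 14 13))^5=((0 2 6 5)(1 4 14 13 3))^5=(14)(0 2 6 5)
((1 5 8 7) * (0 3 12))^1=((0 3 12)(1 5 8 7))^1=(0 3 12)(1 5 8 7)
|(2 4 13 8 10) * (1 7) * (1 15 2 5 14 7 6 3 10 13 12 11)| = |(1 6 3 10 5 14 7 15 2 4 12 11)(8 13)| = 12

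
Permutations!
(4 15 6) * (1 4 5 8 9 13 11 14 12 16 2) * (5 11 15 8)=[0, 4, 1, 3, 8, 5, 11, 7, 9, 13, 10, 14, 16, 15, 12, 6, 2]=(1 4 8 9 13 15 6 11 14 12 16 2)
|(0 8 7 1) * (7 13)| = 5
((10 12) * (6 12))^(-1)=((6 12 10))^(-1)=(6 10 12)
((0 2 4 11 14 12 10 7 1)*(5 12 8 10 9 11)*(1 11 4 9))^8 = (0 2 9 4 5 12 1)(7 8 11 10 14)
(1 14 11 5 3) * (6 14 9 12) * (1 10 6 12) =(1 9)(3 10 6 14 11 5) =[0, 9, 2, 10, 4, 3, 14, 7, 8, 1, 6, 5, 12, 13, 11]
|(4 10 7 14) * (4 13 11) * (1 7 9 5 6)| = 10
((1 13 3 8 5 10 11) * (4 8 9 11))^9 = ((1 13 3 9 11)(4 8 5 10))^9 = (1 11 9 3 13)(4 8 5 10)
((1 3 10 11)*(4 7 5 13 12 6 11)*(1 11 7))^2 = (1 10)(3 4)(5 12 7 13 6)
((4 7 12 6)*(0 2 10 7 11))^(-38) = (0 10 12 4)(2 7 6 11)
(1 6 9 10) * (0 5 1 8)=[5, 6, 2, 3, 4, 1, 9, 7, 0, 10, 8]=(0 5 1 6 9 10 8)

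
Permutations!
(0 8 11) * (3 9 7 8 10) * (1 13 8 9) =(0 10 3 1 13 8 11)(7 9) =[10, 13, 2, 1, 4, 5, 6, 9, 11, 7, 3, 0, 12, 8]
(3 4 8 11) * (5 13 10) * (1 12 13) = (1 12 13 10 5)(3 4 8 11) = [0, 12, 2, 4, 8, 1, 6, 7, 11, 9, 5, 3, 13, 10]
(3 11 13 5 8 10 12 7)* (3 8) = (3 11 13 5)(7 8 10 12) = [0, 1, 2, 11, 4, 3, 6, 8, 10, 9, 12, 13, 7, 5]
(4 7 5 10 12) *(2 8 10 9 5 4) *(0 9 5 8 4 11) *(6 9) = (0 6 9 8 10 12 2 4 7 11) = [6, 1, 4, 3, 7, 5, 9, 11, 10, 8, 12, 0, 2]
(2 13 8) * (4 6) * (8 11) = (2 13 11 8)(4 6) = [0, 1, 13, 3, 6, 5, 4, 7, 2, 9, 10, 8, 12, 11]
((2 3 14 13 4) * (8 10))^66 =(2 3 14 13 4) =((2 3 14 13 4)(8 10))^66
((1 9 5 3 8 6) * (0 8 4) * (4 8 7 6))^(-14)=(0 9 4 1 8 6 3 7 5)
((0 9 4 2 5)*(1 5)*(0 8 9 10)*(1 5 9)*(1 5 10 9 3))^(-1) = (0 10 2 4 9)(1 3)(5 8)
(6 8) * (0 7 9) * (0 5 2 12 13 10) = (0 7 9 5 2 12 13 10)(6 8) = [7, 1, 12, 3, 4, 2, 8, 9, 6, 5, 0, 11, 13, 10]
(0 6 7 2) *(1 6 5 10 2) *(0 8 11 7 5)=(1 6 5 10 2 8 11 7)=[0, 6, 8, 3, 4, 10, 5, 1, 11, 9, 2, 7]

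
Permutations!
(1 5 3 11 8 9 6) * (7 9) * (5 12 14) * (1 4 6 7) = [0, 12, 2, 11, 6, 3, 4, 9, 1, 7, 10, 8, 14, 13, 5] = (1 12 14 5 3 11 8)(4 6)(7 9)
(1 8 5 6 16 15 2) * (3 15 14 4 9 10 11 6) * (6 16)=(1 8 5 3 15 2)(4 9 10 11 16 14)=[0, 8, 1, 15, 9, 3, 6, 7, 5, 10, 11, 16, 12, 13, 4, 2, 14]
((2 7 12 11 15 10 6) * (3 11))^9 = (2 7 12 3 11 15 10 6)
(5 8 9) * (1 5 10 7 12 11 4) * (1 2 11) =(1 5 8 9 10 7 12)(2 11 4) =[0, 5, 11, 3, 2, 8, 6, 12, 9, 10, 7, 4, 1]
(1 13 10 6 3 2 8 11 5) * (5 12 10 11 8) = (1 13 11 12 10 6 3 2 5) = [0, 13, 5, 2, 4, 1, 3, 7, 8, 9, 6, 12, 10, 11]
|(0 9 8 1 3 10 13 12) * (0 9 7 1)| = 9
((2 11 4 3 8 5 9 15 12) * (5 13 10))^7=((2 11 4 3 8 13 10 5 9 15 12))^7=(2 5 3 12 10 4 15 13 11 9 8)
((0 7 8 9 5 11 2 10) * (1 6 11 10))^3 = (0 9)(1 2 11 6)(5 7)(8 10)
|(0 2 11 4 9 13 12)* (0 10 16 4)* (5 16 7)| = |(0 2 11)(4 9 13 12 10 7 5 16)| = 24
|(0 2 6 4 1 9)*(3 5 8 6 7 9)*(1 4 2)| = 9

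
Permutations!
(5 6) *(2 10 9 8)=(2 10 9 8)(5 6)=[0, 1, 10, 3, 4, 6, 5, 7, 2, 8, 9]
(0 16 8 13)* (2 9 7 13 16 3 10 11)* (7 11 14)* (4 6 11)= (0 3 10 14 7 13)(2 9 4 6 11)(8 16)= [3, 1, 9, 10, 6, 5, 11, 13, 16, 4, 14, 2, 12, 0, 7, 15, 8]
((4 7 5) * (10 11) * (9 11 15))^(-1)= (4 5 7)(9 15 10 11)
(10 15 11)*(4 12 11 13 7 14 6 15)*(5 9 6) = (4 12 11 10)(5 9 6 15 13 7 14) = [0, 1, 2, 3, 12, 9, 15, 14, 8, 6, 4, 10, 11, 7, 5, 13]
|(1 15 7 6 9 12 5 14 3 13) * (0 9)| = 11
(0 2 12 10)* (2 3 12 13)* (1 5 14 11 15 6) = (0 3 12 10)(1 5 14 11 15 6)(2 13) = [3, 5, 13, 12, 4, 14, 1, 7, 8, 9, 0, 15, 10, 2, 11, 6]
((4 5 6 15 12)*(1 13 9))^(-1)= (1 9 13)(4 12 15 6 5)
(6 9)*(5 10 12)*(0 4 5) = (0 4 5 10 12)(6 9) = [4, 1, 2, 3, 5, 10, 9, 7, 8, 6, 12, 11, 0]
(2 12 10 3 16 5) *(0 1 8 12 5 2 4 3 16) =[1, 8, 5, 0, 3, 4, 6, 7, 12, 9, 16, 11, 10, 13, 14, 15, 2] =(0 1 8 12 10 16 2 5 4 3)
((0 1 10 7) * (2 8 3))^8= ((0 1 10 7)(2 8 3))^8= (10)(2 3 8)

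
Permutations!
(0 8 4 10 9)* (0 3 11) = (0 8 4 10 9 3 11) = [8, 1, 2, 11, 10, 5, 6, 7, 4, 3, 9, 0]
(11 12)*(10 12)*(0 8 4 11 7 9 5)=(0 8 4 11 10 12 7 9 5)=[8, 1, 2, 3, 11, 0, 6, 9, 4, 5, 12, 10, 7]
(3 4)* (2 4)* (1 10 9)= [0, 10, 4, 2, 3, 5, 6, 7, 8, 1, 9]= (1 10 9)(2 4 3)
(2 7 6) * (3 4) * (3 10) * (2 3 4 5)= (2 7 6 3 5)(4 10)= [0, 1, 7, 5, 10, 2, 3, 6, 8, 9, 4]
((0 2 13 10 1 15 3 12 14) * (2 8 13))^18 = (15)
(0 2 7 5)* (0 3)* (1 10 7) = [2, 10, 1, 0, 4, 3, 6, 5, 8, 9, 7] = (0 2 1 10 7 5 3)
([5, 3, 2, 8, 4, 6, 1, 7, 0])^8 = (0 6 3)(1 8 5)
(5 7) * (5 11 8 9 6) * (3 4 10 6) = (3 4 10 6 5 7 11 8 9) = [0, 1, 2, 4, 10, 7, 5, 11, 9, 3, 6, 8]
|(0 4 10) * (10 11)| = 4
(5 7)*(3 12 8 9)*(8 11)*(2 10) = (2 10)(3 12 11 8 9)(5 7) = [0, 1, 10, 12, 4, 7, 6, 5, 9, 3, 2, 8, 11]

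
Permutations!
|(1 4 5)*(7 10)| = |(1 4 5)(7 10)| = 6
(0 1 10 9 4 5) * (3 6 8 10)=(0 1 3 6 8 10 9 4 5)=[1, 3, 2, 6, 5, 0, 8, 7, 10, 4, 9]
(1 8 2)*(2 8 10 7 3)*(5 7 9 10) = (1 5 7 3 2)(9 10) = [0, 5, 1, 2, 4, 7, 6, 3, 8, 10, 9]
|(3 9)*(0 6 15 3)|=5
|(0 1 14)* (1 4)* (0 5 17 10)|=|(0 4 1 14 5 17 10)|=7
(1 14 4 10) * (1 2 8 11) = (1 14 4 10 2 8 11) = [0, 14, 8, 3, 10, 5, 6, 7, 11, 9, 2, 1, 12, 13, 4]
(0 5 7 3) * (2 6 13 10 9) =[5, 1, 6, 0, 4, 7, 13, 3, 8, 2, 9, 11, 12, 10] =(0 5 7 3)(2 6 13 10 9)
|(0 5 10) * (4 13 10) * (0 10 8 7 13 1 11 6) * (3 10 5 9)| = |(0 9 3 10 5 4 1 11 6)(7 13 8)| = 9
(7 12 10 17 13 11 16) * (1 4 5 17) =[0, 4, 2, 3, 5, 17, 6, 12, 8, 9, 1, 16, 10, 11, 14, 15, 7, 13] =(1 4 5 17 13 11 16 7 12 10)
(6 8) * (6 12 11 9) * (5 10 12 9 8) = (5 10 12 11 8 9 6) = [0, 1, 2, 3, 4, 10, 5, 7, 9, 6, 12, 8, 11]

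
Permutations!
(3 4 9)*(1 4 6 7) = (1 4 9 3 6 7) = [0, 4, 2, 6, 9, 5, 7, 1, 8, 3]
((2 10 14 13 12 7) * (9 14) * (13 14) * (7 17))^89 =((2 10 9 13 12 17 7))^89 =(2 17 13 10 7 12 9)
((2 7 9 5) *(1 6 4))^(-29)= ((1 6 4)(2 7 9 5))^(-29)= (1 6 4)(2 5 9 7)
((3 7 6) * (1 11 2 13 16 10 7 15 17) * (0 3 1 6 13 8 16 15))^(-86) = (1 2 16 7 15 6 11 8 10 13 17)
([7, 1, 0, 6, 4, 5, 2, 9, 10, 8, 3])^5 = [3, 1, 10, 9, 4, 5, 8, 6, 0, 2, 7]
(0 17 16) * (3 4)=(0 17 16)(3 4)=[17, 1, 2, 4, 3, 5, 6, 7, 8, 9, 10, 11, 12, 13, 14, 15, 0, 16]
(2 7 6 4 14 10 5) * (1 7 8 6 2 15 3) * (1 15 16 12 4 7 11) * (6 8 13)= (1 11)(2 13 6 7)(3 15)(4 14 10 5 16 12)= [0, 11, 13, 15, 14, 16, 7, 2, 8, 9, 5, 1, 4, 6, 10, 3, 12]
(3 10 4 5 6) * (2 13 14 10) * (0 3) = [3, 1, 13, 2, 5, 6, 0, 7, 8, 9, 4, 11, 12, 14, 10] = (0 3 2 13 14 10 4 5 6)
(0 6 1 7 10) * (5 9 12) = (0 6 1 7 10)(5 9 12) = [6, 7, 2, 3, 4, 9, 1, 10, 8, 12, 0, 11, 5]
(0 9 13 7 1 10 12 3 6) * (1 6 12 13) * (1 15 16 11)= (0 9 15 16 11 1 10 13 7 6)(3 12)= [9, 10, 2, 12, 4, 5, 0, 6, 8, 15, 13, 1, 3, 7, 14, 16, 11]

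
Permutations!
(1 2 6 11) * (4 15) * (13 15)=[0, 2, 6, 3, 13, 5, 11, 7, 8, 9, 10, 1, 12, 15, 14, 4]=(1 2 6 11)(4 13 15)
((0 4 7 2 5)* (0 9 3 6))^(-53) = (0 2 3 4 5 6 7 9) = ((0 4 7 2 5 9 3 6))^(-53)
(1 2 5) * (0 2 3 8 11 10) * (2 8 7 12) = (0 8 11 10)(1 3 7 12 2 5) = [8, 3, 5, 7, 4, 1, 6, 12, 11, 9, 0, 10, 2]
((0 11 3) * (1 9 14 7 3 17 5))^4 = (0 1 3 5 7 17 14 11 9)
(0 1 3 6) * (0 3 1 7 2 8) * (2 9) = [7, 1, 8, 6, 4, 5, 3, 9, 0, 2] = (0 7 9 2 8)(3 6)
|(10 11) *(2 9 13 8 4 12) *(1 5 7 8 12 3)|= |(1 5 7 8 4 3)(2 9 13 12)(10 11)|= 12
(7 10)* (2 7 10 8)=(10)(2 7 8)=[0, 1, 7, 3, 4, 5, 6, 8, 2, 9, 10]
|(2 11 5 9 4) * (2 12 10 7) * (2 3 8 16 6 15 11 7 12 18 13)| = |(2 7 3 8 16 6 15 11 5 9 4 18 13)(10 12)| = 26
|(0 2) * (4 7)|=2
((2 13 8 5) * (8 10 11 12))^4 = ((2 13 10 11 12 8 5))^4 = (2 12 13 8 10 5 11)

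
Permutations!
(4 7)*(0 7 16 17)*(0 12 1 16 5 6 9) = [7, 16, 2, 3, 5, 6, 9, 4, 8, 0, 10, 11, 1, 13, 14, 15, 17, 12] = (0 7 4 5 6 9)(1 16 17 12)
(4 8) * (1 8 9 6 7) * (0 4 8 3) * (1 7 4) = (0 1 3)(4 9 6) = [1, 3, 2, 0, 9, 5, 4, 7, 8, 6]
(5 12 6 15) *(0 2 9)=(0 2 9)(5 12 6 15)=[2, 1, 9, 3, 4, 12, 15, 7, 8, 0, 10, 11, 6, 13, 14, 5]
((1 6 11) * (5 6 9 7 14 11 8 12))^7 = ((1 9 7 14 11)(5 6 8 12))^7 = (1 7 11 9 14)(5 12 8 6)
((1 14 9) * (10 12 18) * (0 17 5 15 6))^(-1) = (0 6 15 5 17)(1 9 14)(10 18 12) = ((0 17 5 15 6)(1 14 9)(10 12 18))^(-1)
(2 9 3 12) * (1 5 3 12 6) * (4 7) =(1 5 3 6)(2 9 12)(4 7) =[0, 5, 9, 6, 7, 3, 1, 4, 8, 12, 10, 11, 2]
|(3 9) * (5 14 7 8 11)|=10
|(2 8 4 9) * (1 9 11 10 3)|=|(1 9 2 8 4 11 10 3)|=8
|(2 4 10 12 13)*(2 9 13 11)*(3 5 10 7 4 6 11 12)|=6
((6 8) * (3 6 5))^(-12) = (8)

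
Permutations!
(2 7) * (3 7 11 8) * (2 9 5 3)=[0, 1, 11, 7, 4, 3, 6, 9, 2, 5, 10, 8]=(2 11 8)(3 7 9 5)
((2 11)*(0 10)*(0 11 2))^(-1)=(0 11 10)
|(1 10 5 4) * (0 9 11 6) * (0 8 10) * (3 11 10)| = 12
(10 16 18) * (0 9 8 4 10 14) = (0 9 8 4 10 16 18 14) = [9, 1, 2, 3, 10, 5, 6, 7, 4, 8, 16, 11, 12, 13, 0, 15, 18, 17, 14]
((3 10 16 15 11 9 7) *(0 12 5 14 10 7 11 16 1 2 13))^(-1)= ((0 12 5 14 10 1 2 13)(3 7)(9 11)(15 16))^(-1)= (0 13 2 1 10 14 5 12)(3 7)(9 11)(15 16)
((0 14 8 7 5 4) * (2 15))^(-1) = (0 4 5 7 8 14)(2 15)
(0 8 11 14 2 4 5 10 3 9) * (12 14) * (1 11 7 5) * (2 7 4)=(0 8 4 1 11 12 14 7 5 10 3 9)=[8, 11, 2, 9, 1, 10, 6, 5, 4, 0, 3, 12, 14, 13, 7]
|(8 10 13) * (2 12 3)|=|(2 12 3)(8 10 13)|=3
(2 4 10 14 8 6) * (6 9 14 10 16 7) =(2 4 16 7 6)(8 9 14) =[0, 1, 4, 3, 16, 5, 2, 6, 9, 14, 10, 11, 12, 13, 8, 15, 7]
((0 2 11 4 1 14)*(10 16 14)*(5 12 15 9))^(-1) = (0 14 16 10 1 4 11 2)(5 9 15 12)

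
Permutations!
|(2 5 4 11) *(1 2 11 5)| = 2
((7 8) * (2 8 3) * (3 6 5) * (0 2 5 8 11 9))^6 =(0 11)(2 9)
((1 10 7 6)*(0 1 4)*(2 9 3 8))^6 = (10)(2 3)(8 9)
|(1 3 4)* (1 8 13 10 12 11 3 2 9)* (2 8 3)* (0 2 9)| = |(0 2)(1 8 13 10 12 11 9)(3 4)| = 14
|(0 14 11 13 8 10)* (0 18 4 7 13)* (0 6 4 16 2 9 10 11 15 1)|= 60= |(0 14 15 1)(2 9 10 18 16)(4 7 13 8 11 6)|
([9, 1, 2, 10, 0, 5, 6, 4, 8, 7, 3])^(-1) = (0 4 7 9)(3 10)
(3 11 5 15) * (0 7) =(0 7)(3 11 5 15) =[7, 1, 2, 11, 4, 15, 6, 0, 8, 9, 10, 5, 12, 13, 14, 3]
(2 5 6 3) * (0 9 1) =(0 9 1)(2 5 6 3) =[9, 0, 5, 2, 4, 6, 3, 7, 8, 1]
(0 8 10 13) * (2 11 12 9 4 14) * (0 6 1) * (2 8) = (0 2 11 12 9 4 14 8 10 13 6 1) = [2, 0, 11, 3, 14, 5, 1, 7, 10, 4, 13, 12, 9, 6, 8]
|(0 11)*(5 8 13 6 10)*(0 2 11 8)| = 6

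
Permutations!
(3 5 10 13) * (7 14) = (3 5 10 13)(7 14) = [0, 1, 2, 5, 4, 10, 6, 14, 8, 9, 13, 11, 12, 3, 7]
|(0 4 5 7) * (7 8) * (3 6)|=|(0 4 5 8 7)(3 6)|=10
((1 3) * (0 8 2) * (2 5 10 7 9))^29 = ((0 8 5 10 7 9 2)(1 3))^29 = (0 8 5 10 7 9 2)(1 3)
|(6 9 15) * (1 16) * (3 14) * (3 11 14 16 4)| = 12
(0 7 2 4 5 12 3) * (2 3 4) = (0 7 3)(4 5 12) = [7, 1, 2, 0, 5, 12, 6, 3, 8, 9, 10, 11, 4]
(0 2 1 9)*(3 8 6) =[2, 9, 1, 8, 4, 5, 3, 7, 6, 0] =(0 2 1 9)(3 8 6)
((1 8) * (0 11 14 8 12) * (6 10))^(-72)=(14)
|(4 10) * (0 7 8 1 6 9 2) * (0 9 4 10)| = 6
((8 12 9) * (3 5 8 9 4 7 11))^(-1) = ((3 5 8 12 4 7 11))^(-1) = (3 11 7 4 12 8 5)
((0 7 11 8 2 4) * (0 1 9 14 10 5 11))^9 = ((0 7)(1 9 14 10 5 11 8 2 4))^9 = (14)(0 7)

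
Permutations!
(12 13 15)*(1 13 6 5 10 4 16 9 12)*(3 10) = (1 13 15)(3 10 4 16 9 12 6 5) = [0, 13, 2, 10, 16, 3, 5, 7, 8, 12, 4, 11, 6, 15, 14, 1, 9]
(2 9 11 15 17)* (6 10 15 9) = (2 6 10 15 17)(9 11) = [0, 1, 6, 3, 4, 5, 10, 7, 8, 11, 15, 9, 12, 13, 14, 17, 16, 2]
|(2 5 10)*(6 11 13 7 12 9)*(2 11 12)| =6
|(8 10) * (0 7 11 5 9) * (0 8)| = 7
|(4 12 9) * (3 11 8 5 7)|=15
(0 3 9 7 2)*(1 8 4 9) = (0 3 1 8 4 9 7 2) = [3, 8, 0, 1, 9, 5, 6, 2, 4, 7]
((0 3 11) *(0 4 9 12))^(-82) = (0 11 9)(3 4 12) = ((0 3 11 4 9 12))^(-82)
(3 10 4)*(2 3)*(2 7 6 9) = (2 3 10 4 7 6 9) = [0, 1, 3, 10, 7, 5, 9, 6, 8, 2, 4]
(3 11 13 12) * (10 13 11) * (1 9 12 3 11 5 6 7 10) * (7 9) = (1 7 10 13 3)(5 6 9 12 11) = [0, 7, 2, 1, 4, 6, 9, 10, 8, 12, 13, 5, 11, 3]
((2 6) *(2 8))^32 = ((2 6 8))^32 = (2 8 6)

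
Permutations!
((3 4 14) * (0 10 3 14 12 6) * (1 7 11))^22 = ((14)(0 10 3 4 12 6)(1 7 11))^22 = (14)(0 12 3)(1 7 11)(4 10 6)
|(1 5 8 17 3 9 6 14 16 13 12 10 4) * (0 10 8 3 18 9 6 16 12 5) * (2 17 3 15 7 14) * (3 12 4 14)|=110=|(0 10 14 4 1)(2 17 18 9 16 13 5 15 7 3 6)(8 12)|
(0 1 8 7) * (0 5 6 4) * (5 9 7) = (0 1 8 5 6 4)(7 9) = [1, 8, 2, 3, 0, 6, 4, 9, 5, 7]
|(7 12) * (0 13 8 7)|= 5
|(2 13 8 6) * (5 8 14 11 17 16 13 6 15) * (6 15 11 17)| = 12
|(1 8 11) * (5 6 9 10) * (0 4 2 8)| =|(0 4 2 8 11 1)(5 6 9 10)| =12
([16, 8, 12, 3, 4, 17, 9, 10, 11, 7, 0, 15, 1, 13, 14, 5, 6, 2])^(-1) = (0 10 7 9 6 16)(1 12 2 17 5 15 11 8)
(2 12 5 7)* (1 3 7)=[0, 3, 12, 7, 4, 1, 6, 2, 8, 9, 10, 11, 5]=(1 3 7 2 12 5)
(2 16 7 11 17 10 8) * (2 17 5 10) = (2 16 7 11 5 10 8 17) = [0, 1, 16, 3, 4, 10, 6, 11, 17, 9, 8, 5, 12, 13, 14, 15, 7, 2]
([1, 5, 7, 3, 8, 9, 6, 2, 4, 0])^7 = [9, 0, 7, 3, 8, 1, 6, 2, 4, 5]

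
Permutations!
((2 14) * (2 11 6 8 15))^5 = (2 15 8 6 11 14)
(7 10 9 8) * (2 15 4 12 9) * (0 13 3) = (0 13 3)(2 15 4 12 9 8 7 10) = [13, 1, 15, 0, 12, 5, 6, 10, 7, 8, 2, 11, 9, 3, 14, 4]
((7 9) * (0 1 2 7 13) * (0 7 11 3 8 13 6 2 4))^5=(0 4 1)(2 7 3 6 13 11 9 8)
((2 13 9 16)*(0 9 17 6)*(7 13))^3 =((0 9 16 2 7 13 17 6))^3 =(0 2 17 9 7 6 16 13)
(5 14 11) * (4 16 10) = (4 16 10)(5 14 11) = [0, 1, 2, 3, 16, 14, 6, 7, 8, 9, 4, 5, 12, 13, 11, 15, 10]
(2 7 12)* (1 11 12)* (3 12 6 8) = (1 11 6 8 3 12 2 7) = [0, 11, 7, 12, 4, 5, 8, 1, 3, 9, 10, 6, 2]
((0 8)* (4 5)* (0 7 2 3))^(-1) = (0 3 2 7 8)(4 5)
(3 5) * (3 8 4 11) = [0, 1, 2, 5, 11, 8, 6, 7, 4, 9, 10, 3] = (3 5 8 4 11)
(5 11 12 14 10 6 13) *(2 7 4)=(2 7 4)(5 11 12 14 10 6 13)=[0, 1, 7, 3, 2, 11, 13, 4, 8, 9, 6, 12, 14, 5, 10]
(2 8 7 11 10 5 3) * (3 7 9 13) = (2 8 9 13 3)(5 7 11 10) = [0, 1, 8, 2, 4, 7, 6, 11, 9, 13, 5, 10, 12, 3]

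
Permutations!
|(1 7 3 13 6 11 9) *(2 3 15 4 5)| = |(1 7 15 4 5 2 3 13 6 11 9)| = 11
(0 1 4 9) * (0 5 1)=(1 4 9 5)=[0, 4, 2, 3, 9, 1, 6, 7, 8, 5]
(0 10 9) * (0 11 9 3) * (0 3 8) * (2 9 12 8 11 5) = (0 10 11 12 8)(2 9 5) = [10, 1, 9, 3, 4, 2, 6, 7, 0, 5, 11, 12, 8]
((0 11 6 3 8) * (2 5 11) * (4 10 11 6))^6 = (11)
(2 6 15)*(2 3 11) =[0, 1, 6, 11, 4, 5, 15, 7, 8, 9, 10, 2, 12, 13, 14, 3] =(2 6 15 3 11)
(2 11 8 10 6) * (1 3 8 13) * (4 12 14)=(1 3 8 10 6 2 11 13)(4 12 14)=[0, 3, 11, 8, 12, 5, 2, 7, 10, 9, 6, 13, 14, 1, 4]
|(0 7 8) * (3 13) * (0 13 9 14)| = |(0 7 8 13 3 9 14)| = 7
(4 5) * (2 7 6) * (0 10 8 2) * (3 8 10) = [3, 1, 7, 8, 5, 4, 0, 6, 2, 9, 10] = (10)(0 3 8 2 7 6)(4 5)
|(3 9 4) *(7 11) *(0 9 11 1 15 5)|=9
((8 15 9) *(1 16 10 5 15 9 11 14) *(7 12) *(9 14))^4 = (1 15 14 5 8 10 9 16 11)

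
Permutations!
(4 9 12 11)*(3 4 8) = [0, 1, 2, 4, 9, 5, 6, 7, 3, 12, 10, 8, 11] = (3 4 9 12 11 8)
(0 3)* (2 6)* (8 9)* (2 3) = (0 2 6 3)(8 9) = [2, 1, 6, 0, 4, 5, 3, 7, 9, 8]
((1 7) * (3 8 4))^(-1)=((1 7)(3 8 4))^(-1)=(1 7)(3 4 8)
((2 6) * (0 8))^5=(0 8)(2 6)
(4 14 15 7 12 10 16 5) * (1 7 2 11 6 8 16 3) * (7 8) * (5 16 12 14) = (16)(1 8 12 10 3)(2 11 6 7 14 15)(4 5) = [0, 8, 11, 1, 5, 4, 7, 14, 12, 9, 3, 6, 10, 13, 15, 2, 16]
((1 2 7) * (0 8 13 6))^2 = (0 13)(1 7 2)(6 8)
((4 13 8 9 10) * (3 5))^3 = (3 5)(4 9 13 10 8)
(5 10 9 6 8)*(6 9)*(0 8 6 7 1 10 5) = (0 8)(1 10 7) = [8, 10, 2, 3, 4, 5, 6, 1, 0, 9, 7]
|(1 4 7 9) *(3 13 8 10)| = 4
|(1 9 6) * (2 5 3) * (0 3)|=|(0 3 2 5)(1 9 6)|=12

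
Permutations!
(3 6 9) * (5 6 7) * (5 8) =(3 7 8 5 6 9) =[0, 1, 2, 7, 4, 6, 9, 8, 5, 3]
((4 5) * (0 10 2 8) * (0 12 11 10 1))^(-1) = (0 1)(2 10 11 12 8)(4 5)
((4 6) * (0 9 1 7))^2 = ((0 9 1 7)(4 6))^2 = (0 1)(7 9)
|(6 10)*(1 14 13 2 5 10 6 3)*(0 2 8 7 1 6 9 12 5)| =30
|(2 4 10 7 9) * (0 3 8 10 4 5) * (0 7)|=4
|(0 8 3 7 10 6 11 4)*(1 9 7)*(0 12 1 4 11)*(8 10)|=|(0 10 6)(1 9 7 8 3 4 12)|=21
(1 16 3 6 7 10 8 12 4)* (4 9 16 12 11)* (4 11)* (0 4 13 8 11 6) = (0 4 1 12 9 16 3)(6 7 10 11)(8 13) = [4, 12, 2, 0, 1, 5, 7, 10, 13, 16, 11, 6, 9, 8, 14, 15, 3]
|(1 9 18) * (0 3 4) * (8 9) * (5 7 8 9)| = |(0 3 4)(1 9 18)(5 7 8)| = 3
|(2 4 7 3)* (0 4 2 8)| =5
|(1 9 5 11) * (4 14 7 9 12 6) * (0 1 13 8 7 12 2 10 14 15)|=|(0 1 2 10 14 12 6 4 15)(5 11 13 8 7 9)|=18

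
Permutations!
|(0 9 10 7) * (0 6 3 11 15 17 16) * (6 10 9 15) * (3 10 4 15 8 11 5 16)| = |(0 8 11 6 10 7 4 15 17 3 5 16)| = 12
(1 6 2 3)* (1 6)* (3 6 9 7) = (2 6)(3 9 7) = [0, 1, 6, 9, 4, 5, 2, 3, 8, 7]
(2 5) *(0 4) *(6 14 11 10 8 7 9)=(0 4)(2 5)(6 14 11 10 8 7 9)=[4, 1, 5, 3, 0, 2, 14, 9, 7, 6, 8, 10, 12, 13, 11]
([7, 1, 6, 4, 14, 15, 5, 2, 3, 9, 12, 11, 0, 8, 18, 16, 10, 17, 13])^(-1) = (0 12 10 16 15 5 6 2 7)(3 8 13 18 14 4)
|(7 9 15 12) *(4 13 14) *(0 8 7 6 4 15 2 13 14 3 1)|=|(0 8 7 9 2 13 3 1)(4 14 15 12 6)|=40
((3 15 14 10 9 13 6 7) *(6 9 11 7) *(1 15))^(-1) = (1 3 7 11 10 14 15)(9 13)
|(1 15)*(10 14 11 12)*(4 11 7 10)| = 6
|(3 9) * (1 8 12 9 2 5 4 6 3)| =|(1 8 12 9)(2 5 4 6 3)| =20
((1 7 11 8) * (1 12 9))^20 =(1 11 12)(7 8 9)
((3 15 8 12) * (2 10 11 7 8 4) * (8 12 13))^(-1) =(2 4 15 3 12 7 11 10)(8 13)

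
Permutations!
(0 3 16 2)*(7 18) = (0 3 16 2)(7 18) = [3, 1, 0, 16, 4, 5, 6, 18, 8, 9, 10, 11, 12, 13, 14, 15, 2, 17, 7]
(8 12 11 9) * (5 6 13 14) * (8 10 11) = (5 6 13 14)(8 12)(9 10 11) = [0, 1, 2, 3, 4, 6, 13, 7, 12, 10, 11, 9, 8, 14, 5]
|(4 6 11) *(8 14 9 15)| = 12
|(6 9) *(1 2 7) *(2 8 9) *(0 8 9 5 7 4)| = 9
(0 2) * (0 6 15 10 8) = [2, 1, 6, 3, 4, 5, 15, 7, 0, 9, 8, 11, 12, 13, 14, 10] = (0 2 6 15 10 8)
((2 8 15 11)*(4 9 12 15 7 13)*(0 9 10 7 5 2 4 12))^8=(2 5 8)(4 10 7 13 12 15 11)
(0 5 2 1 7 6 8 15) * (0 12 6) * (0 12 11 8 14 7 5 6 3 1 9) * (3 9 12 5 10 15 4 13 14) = (0 6 3 1 10 15 11 8 4 13 14 7 5 2 12 9) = [6, 10, 12, 1, 13, 2, 3, 5, 4, 0, 15, 8, 9, 14, 7, 11]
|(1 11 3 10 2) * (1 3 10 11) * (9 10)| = 5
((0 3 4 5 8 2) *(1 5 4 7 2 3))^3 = (0 8 2 5 7 1 3)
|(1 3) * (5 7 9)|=|(1 3)(5 7 9)|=6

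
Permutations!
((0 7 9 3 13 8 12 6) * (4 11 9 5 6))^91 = ((0 7 5 6)(3 13 8 12 4 11 9))^91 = (13)(0 6 5 7)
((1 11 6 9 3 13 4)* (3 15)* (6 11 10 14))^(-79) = (1 14 9 3 4 10 6 15 13)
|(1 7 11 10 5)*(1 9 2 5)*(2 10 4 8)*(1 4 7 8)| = 14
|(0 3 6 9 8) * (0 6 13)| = 3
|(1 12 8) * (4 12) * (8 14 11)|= 6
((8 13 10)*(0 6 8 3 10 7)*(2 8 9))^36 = (0 6 9 2 8 13 7)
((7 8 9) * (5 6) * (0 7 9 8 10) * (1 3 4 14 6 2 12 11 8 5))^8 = ((0 7 10)(1 3 4 14 6)(2 12 11 8 5))^8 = (0 10 7)(1 14 3 6 4)(2 8 12 5 11)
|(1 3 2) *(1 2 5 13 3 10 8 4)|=|(1 10 8 4)(3 5 13)|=12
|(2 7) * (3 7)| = 3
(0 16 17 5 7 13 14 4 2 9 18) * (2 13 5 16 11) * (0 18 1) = (18)(0 11 2 9 1)(4 13 14)(5 7)(16 17) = [11, 0, 9, 3, 13, 7, 6, 5, 8, 1, 10, 2, 12, 14, 4, 15, 17, 16, 18]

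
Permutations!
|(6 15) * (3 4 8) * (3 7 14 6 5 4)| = |(4 8 7 14 6 15 5)| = 7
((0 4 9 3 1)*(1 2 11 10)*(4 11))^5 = (0 11 10 1)(2 4 9 3)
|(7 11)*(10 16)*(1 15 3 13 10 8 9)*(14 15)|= |(1 14 15 3 13 10 16 8 9)(7 11)|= 18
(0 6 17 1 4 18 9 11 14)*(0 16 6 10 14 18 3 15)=(0 10 14 16 6 17 1 4 3 15)(9 11 18)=[10, 4, 2, 15, 3, 5, 17, 7, 8, 11, 14, 18, 12, 13, 16, 0, 6, 1, 9]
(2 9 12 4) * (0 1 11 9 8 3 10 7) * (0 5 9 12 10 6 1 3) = [3, 11, 8, 6, 2, 9, 1, 5, 0, 10, 7, 12, 4] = (0 3 6 1 11 12 4 2 8)(5 9 10 7)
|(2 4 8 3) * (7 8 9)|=6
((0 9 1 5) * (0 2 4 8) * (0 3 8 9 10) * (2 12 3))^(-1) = (0 10)(1 9 4 2 8 3 12 5) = ((0 10)(1 5 12 3 8 2 4 9))^(-1)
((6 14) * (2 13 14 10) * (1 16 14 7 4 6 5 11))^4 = ((1 16 14 5 11)(2 13 7 4 6 10))^4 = (1 11 5 14 16)(2 6 7)(4 13 10)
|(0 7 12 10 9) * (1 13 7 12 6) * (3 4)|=4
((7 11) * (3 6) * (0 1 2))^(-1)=(0 2 1)(3 6)(7 11)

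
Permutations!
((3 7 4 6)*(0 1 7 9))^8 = ((0 1 7 4 6 3 9))^8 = (0 1 7 4 6 3 9)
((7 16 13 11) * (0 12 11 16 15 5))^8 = (16)(0 11 15)(5 12 7)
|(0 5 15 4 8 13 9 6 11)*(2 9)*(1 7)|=10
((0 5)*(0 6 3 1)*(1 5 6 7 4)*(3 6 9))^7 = (9)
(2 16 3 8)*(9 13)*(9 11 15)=(2 16 3 8)(9 13 11 15)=[0, 1, 16, 8, 4, 5, 6, 7, 2, 13, 10, 15, 12, 11, 14, 9, 3]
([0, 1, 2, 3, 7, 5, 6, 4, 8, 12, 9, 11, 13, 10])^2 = (9 13)(10 12)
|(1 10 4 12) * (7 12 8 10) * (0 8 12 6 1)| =15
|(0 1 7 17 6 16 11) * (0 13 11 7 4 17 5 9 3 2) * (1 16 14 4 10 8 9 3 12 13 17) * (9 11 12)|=24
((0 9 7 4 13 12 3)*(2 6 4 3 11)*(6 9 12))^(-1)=(0 3 7 9 2 11 12)(4 6 13)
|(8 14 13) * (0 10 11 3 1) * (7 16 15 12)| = |(0 10 11 3 1)(7 16 15 12)(8 14 13)| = 60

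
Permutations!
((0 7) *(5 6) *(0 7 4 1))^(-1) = (7)(0 1 4)(5 6)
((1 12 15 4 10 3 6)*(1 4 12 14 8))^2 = (15)(1 8 14)(3 4)(6 10)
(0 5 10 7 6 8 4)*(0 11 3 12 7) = [5, 1, 2, 12, 11, 10, 8, 6, 4, 9, 0, 3, 7] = (0 5 10)(3 12 7 6 8 4 11)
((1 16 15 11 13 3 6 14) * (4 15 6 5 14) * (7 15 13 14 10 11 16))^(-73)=(1 14 11 10 5 3 13 4 6 16 15 7)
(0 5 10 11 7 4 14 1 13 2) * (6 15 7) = (0 5 10 11 6 15 7 4 14 1 13 2) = [5, 13, 0, 3, 14, 10, 15, 4, 8, 9, 11, 6, 12, 2, 1, 7]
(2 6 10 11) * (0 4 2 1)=(0 4 2 6 10 11 1)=[4, 0, 6, 3, 2, 5, 10, 7, 8, 9, 11, 1]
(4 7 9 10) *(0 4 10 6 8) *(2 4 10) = (0 10 2 4 7 9 6 8) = [10, 1, 4, 3, 7, 5, 8, 9, 0, 6, 2]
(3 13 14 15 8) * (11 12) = (3 13 14 15 8)(11 12) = [0, 1, 2, 13, 4, 5, 6, 7, 3, 9, 10, 12, 11, 14, 15, 8]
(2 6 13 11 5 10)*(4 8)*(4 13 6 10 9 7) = (2 10)(4 8 13 11 5 9 7) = [0, 1, 10, 3, 8, 9, 6, 4, 13, 7, 2, 5, 12, 11]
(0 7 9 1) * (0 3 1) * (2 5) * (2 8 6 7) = (0 2 5 8 6 7 9)(1 3) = [2, 3, 5, 1, 4, 8, 7, 9, 6, 0]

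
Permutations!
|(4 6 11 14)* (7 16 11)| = 6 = |(4 6 7 16 11 14)|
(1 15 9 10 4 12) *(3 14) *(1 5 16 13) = (1 15 9 10 4 12 5 16 13)(3 14) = [0, 15, 2, 14, 12, 16, 6, 7, 8, 10, 4, 11, 5, 1, 3, 9, 13]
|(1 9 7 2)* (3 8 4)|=12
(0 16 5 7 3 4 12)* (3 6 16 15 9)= (0 15 9 3 4 12)(5 7 6 16)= [15, 1, 2, 4, 12, 7, 16, 6, 8, 3, 10, 11, 0, 13, 14, 9, 5]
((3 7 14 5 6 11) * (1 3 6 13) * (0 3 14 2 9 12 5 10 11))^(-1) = (0 6 11 10 14 1 13 5 12 9 2 7 3)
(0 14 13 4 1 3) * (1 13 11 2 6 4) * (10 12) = (0 14 11 2 6 4 13 1 3)(10 12) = [14, 3, 6, 0, 13, 5, 4, 7, 8, 9, 12, 2, 10, 1, 11]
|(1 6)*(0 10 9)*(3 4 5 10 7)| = |(0 7 3 4 5 10 9)(1 6)| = 14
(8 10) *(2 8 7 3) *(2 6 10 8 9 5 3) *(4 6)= (2 9 5 3 4 6 10 7)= [0, 1, 9, 4, 6, 3, 10, 2, 8, 5, 7]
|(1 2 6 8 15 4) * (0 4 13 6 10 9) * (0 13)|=|(0 4 1 2 10 9 13 6 8 15)|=10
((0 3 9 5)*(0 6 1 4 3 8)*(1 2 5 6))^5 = ((0 8)(1 4 3 9 6 2 5))^5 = (0 8)(1 2 9 4 5 6 3)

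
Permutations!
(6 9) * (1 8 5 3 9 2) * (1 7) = (1 8 5 3 9 6 2 7) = [0, 8, 7, 9, 4, 3, 2, 1, 5, 6]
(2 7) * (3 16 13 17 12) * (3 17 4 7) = (2 3 16 13 4 7)(12 17) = [0, 1, 3, 16, 7, 5, 6, 2, 8, 9, 10, 11, 17, 4, 14, 15, 13, 12]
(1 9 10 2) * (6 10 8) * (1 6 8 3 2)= (1 9 3 2 6 10)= [0, 9, 6, 2, 4, 5, 10, 7, 8, 3, 1]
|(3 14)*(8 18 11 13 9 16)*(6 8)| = |(3 14)(6 8 18 11 13 9 16)| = 14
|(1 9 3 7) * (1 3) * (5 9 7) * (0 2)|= 10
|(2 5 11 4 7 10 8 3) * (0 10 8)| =14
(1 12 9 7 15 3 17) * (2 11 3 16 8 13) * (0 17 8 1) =(0 17)(1 12 9 7 15 16)(2 11 3 8 13) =[17, 12, 11, 8, 4, 5, 6, 15, 13, 7, 10, 3, 9, 2, 14, 16, 1, 0]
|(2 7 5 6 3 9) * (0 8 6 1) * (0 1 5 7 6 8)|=4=|(2 6 3 9)|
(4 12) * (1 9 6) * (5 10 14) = (1 9 6)(4 12)(5 10 14) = [0, 9, 2, 3, 12, 10, 1, 7, 8, 6, 14, 11, 4, 13, 5]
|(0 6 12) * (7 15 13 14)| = 12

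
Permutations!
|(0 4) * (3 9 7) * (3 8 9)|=6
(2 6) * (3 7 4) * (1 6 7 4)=(1 6 2 7)(3 4)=[0, 6, 7, 4, 3, 5, 2, 1]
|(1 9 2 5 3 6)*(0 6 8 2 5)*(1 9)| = |(0 6 9 5 3 8 2)| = 7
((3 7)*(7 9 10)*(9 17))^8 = (3 10 17 7 9)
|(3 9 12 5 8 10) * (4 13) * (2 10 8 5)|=|(2 10 3 9 12)(4 13)|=10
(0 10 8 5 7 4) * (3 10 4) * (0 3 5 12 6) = (0 4 3 10 8 12 6)(5 7) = [4, 1, 2, 10, 3, 7, 0, 5, 12, 9, 8, 11, 6]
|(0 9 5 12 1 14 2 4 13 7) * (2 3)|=11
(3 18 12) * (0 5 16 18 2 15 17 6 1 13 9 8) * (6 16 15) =[5, 13, 6, 2, 4, 15, 1, 7, 0, 8, 10, 11, 3, 9, 14, 17, 18, 16, 12] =(0 5 15 17 16 18 12 3 2 6 1 13 9 8)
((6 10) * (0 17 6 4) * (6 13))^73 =((0 17 13 6 10 4))^73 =(0 17 13 6 10 4)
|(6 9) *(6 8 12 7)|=|(6 9 8 12 7)|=5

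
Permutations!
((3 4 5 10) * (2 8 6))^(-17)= ((2 8 6)(3 4 5 10))^(-17)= (2 8 6)(3 10 5 4)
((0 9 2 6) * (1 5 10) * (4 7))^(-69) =(10)(0 6 2 9)(4 7)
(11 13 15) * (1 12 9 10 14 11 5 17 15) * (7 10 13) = [0, 12, 2, 3, 4, 17, 6, 10, 8, 13, 14, 7, 9, 1, 11, 5, 16, 15] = (1 12 9 13)(5 17 15)(7 10 14 11)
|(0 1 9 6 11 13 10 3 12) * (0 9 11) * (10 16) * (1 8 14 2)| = |(0 8 14 2 1 11 13 16 10 3 12 9 6)| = 13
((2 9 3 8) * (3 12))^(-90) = ((2 9 12 3 8))^(-90) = (12)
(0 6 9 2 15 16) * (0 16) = (16)(0 6 9 2 15) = [6, 1, 15, 3, 4, 5, 9, 7, 8, 2, 10, 11, 12, 13, 14, 0, 16]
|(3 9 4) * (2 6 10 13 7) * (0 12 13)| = |(0 12 13 7 2 6 10)(3 9 4)| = 21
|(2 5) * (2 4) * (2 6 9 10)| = 6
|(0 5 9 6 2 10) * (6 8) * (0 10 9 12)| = 12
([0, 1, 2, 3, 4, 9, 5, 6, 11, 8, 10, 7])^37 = (5 9 8 11 7 6)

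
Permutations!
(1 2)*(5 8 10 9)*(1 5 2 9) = [0, 9, 5, 3, 4, 8, 6, 7, 10, 2, 1] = (1 9 2 5 8 10)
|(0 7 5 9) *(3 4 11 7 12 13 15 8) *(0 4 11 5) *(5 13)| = 11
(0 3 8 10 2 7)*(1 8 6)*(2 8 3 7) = [7, 3, 2, 6, 4, 5, 1, 0, 10, 9, 8] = (0 7)(1 3 6)(8 10)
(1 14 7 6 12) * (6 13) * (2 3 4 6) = (1 14 7 13 2 3 4 6 12) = [0, 14, 3, 4, 6, 5, 12, 13, 8, 9, 10, 11, 1, 2, 7]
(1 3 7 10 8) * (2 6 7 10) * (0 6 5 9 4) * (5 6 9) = (0 9 4)(1 3 10 8)(2 6 7) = [9, 3, 6, 10, 0, 5, 7, 2, 1, 4, 8]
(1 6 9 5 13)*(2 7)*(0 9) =(0 9 5 13 1 6)(2 7) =[9, 6, 7, 3, 4, 13, 0, 2, 8, 5, 10, 11, 12, 1]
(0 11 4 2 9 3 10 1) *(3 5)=(0 11 4 2 9 5 3 10 1)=[11, 0, 9, 10, 2, 3, 6, 7, 8, 5, 1, 4]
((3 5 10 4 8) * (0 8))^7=(0 8 3 5 10 4)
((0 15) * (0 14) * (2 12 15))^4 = (0 14 15 12 2)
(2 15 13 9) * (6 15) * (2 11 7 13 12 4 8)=(2 6 15 12 4 8)(7 13 9 11)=[0, 1, 6, 3, 8, 5, 15, 13, 2, 11, 10, 7, 4, 9, 14, 12]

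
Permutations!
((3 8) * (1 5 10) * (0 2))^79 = (0 2)(1 5 10)(3 8)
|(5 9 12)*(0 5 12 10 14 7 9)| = |(0 5)(7 9 10 14)| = 4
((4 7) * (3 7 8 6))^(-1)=(3 6 8 4 7)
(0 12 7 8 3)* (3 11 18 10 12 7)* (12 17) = (0 7 8 11 18 10 17 12 3) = [7, 1, 2, 0, 4, 5, 6, 8, 11, 9, 17, 18, 3, 13, 14, 15, 16, 12, 10]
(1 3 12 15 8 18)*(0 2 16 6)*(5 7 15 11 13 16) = (0 2 5 7 15 8 18 1 3 12 11 13 16 6) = [2, 3, 5, 12, 4, 7, 0, 15, 18, 9, 10, 13, 11, 16, 14, 8, 6, 17, 1]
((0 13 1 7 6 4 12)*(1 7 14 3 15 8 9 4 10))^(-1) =(0 12 4 9 8 15 3 14 1 10 6 7 13)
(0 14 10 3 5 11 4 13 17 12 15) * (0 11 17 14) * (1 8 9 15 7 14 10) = (1 8 9 15 11 4 13 10 3 5 17 12 7 14) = [0, 8, 2, 5, 13, 17, 6, 14, 9, 15, 3, 4, 7, 10, 1, 11, 16, 12]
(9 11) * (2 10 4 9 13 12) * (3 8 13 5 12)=(2 10 4 9 11 5 12)(3 8 13)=[0, 1, 10, 8, 9, 12, 6, 7, 13, 11, 4, 5, 2, 3]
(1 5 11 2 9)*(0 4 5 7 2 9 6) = (0 4 5 11 9 1 7 2 6) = [4, 7, 6, 3, 5, 11, 0, 2, 8, 1, 10, 9]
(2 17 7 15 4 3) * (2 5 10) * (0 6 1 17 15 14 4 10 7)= (0 6 1 17)(2 15 10)(3 5 7 14 4)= [6, 17, 15, 5, 3, 7, 1, 14, 8, 9, 2, 11, 12, 13, 4, 10, 16, 0]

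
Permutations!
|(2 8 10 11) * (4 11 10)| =4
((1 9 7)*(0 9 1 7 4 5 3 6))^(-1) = (0 6 3 5 4 9)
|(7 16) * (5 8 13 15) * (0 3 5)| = 6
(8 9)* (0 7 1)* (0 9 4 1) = (0 7)(1 9 8 4) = [7, 9, 2, 3, 1, 5, 6, 0, 4, 8]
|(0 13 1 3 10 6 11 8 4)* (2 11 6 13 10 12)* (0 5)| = |(0 10 13 1 3 12 2 11 8 4 5)| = 11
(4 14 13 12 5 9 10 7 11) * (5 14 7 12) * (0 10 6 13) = [10, 1, 2, 3, 7, 9, 13, 11, 8, 6, 12, 4, 14, 5, 0] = (0 10 12 14)(4 7 11)(5 9 6 13)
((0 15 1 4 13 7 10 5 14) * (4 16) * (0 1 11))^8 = ((0 15 11)(1 16 4 13 7 10 5 14))^8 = (16)(0 11 15)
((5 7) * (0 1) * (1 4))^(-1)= ((0 4 1)(5 7))^(-1)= (0 1 4)(5 7)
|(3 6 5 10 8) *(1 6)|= |(1 6 5 10 8 3)|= 6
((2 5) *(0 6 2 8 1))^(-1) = ((0 6 2 5 8 1))^(-1) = (0 1 8 5 2 6)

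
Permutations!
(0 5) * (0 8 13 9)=[5, 1, 2, 3, 4, 8, 6, 7, 13, 0, 10, 11, 12, 9]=(0 5 8 13 9)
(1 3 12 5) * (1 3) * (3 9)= (3 12 5 9)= [0, 1, 2, 12, 4, 9, 6, 7, 8, 3, 10, 11, 5]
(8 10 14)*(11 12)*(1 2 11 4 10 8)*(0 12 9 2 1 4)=(0 12)(2 11 9)(4 10 14)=[12, 1, 11, 3, 10, 5, 6, 7, 8, 2, 14, 9, 0, 13, 4]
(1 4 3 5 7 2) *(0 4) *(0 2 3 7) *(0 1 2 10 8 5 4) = (1 10 8 5)(3 4 7) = [0, 10, 2, 4, 7, 1, 6, 3, 5, 9, 8]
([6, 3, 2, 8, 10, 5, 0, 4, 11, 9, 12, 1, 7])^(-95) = [6, 3, 2, 8, 10, 5, 0, 4, 11, 9, 12, 1, 7]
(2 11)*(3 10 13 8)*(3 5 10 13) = (2 11)(3 13 8 5 10) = [0, 1, 11, 13, 4, 10, 6, 7, 5, 9, 3, 2, 12, 8]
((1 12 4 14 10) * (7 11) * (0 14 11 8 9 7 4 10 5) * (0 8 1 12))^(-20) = (0 14 5 8 9 7 1) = ((0 14 5 8 9 7 1)(4 11)(10 12))^(-20)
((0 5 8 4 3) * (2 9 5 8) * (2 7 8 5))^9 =((0 5 7 8 4 3)(2 9))^9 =(0 8)(2 9)(3 7)(4 5)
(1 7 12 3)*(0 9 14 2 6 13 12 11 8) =(0 9 14 2 6 13 12 3 1 7 11 8) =[9, 7, 6, 1, 4, 5, 13, 11, 0, 14, 10, 8, 3, 12, 2]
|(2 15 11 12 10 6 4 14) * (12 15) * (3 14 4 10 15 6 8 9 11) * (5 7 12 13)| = 40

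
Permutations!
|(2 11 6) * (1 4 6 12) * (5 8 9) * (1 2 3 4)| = |(2 11 12)(3 4 6)(5 8 9)| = 3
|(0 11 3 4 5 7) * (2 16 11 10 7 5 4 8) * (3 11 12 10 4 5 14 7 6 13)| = 40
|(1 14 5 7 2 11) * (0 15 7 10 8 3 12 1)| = |(0 15 7 2 11)(1 14 5 10 8 3 12)| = 35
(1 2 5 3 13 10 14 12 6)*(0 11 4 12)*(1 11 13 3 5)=(0 13 10 14)(1 2)(4 12 6 11)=[13, 2, 1, 3, 12, 5, 11, 7, 8, 9, 14, 4, 6, 10, 0]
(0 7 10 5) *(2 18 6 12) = (0 7 10 5)(2 18 6 12) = [7, 1, 18, 3, 4, 0, 12, 10, 8, 9, 5, 11, 2, 13, 14, 15, 16, 17, 6]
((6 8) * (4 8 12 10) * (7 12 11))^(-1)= (4 10 12 7 11 6 8)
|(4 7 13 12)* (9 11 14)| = |(4 7 13 12)(9 11 14)| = 12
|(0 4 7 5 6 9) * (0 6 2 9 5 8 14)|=|(0 4 7 8 14)(2 9 6 5)|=20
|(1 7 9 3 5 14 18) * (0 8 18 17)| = |(0 8 18 1 7 9 3 5 14 17)| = 10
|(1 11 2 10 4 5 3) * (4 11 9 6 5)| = |(1 9 6 5 3)(2 10 11)| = 15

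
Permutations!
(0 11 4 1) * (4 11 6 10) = (11)(0 6 10 4 1) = [6, 0, 2, 3, 1, 5, 10, 7, 8, 9, 4, 11]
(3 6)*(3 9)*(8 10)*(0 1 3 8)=(0 1 3 6 9 8 10)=[1, 3, 2, 6, 4, 5, 9, 7, 10, 8, 0]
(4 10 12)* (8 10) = (4 8 10 12) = [0, 1, 2, 3, 8, 5, 6, 7, 10, 9, 12, 11, 4]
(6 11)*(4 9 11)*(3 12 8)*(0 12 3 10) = (0 12 8 10)(4 9 11 6) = [12, 1, 2, 3, 9, 5, 4, 7, 10, 11, 0, 6, 8]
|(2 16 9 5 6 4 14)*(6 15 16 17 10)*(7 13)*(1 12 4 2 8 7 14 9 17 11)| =|(1 12 4 9 5 15 16 17 10 6 2 11)(7 13 14 8)| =12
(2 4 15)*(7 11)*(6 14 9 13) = (2 4 15)(6 14 9 13)(7 11) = [0, 1, 4, 3, 15, 5, 14, 11, 8, 13, 10, 7, 12, 6, 9, 2]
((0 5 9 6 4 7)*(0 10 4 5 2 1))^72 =((0 2 1)(4 7 10)(5 9 6))^72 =(10)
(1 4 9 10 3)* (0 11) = (0 11)(1 4 9 10 3) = [11, 4, 2, 1, 9, 5, 6, 7, 8, 10, 3, 0]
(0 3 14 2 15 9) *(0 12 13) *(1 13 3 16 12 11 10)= [16, 13, 15, 14, 4, 5, 6, 7, 8, 11, 1, 10, 3, 0, 2, 9, 12]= (0 16 12 3 14 2 15 9 11 10 1 13)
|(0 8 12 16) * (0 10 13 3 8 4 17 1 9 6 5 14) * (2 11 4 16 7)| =17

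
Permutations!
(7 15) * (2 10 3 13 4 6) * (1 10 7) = (1 10 3 13 4 6 2 7 15) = [0, 10, 7, 13, 6, 5, 2, 15, 8, 9, 3, 11, 12, 4, 14, 1]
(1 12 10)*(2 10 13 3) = (1 12 13 3 2 10) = [0, 12, 10, 2, 4, 5, 6, 7, 8, 9, 1, 11, 13, 3]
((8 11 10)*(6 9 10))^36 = ((6 9 10 8 11))^36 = (6 9 10 8 11)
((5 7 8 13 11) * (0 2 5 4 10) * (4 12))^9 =((0 2 5 7 8 13 11 12 4 10))^9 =(0 10 4 12 11 13 8 7 5 2)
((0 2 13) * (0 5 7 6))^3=(0 5)(2 7)(6 13)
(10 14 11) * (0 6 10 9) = [6, 1, 2, 3, 4, 5, 10, 7, 8, 0, 14, 9, 12, 13, 11] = (0 6 10 14 11 9)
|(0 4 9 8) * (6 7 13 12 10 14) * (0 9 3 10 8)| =11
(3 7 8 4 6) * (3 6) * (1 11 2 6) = (1 11 2 6)(3 7 8 4) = [0, 11, 6, 7, 3, 5, 1, 8, 4, 9, 10, 2]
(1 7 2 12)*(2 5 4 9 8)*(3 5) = (1 7 3 5 4 9 8 2 12) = [0, 7, 12, 5, 9, 4, 6, 3, 2, 8, 10, 11, 1]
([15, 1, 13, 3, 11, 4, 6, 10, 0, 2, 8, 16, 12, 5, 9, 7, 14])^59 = [8, 1, 4, 3, 14, 16, 6, 15, 10, 5, 7, 9, 12, 11, 13, 0, 2]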